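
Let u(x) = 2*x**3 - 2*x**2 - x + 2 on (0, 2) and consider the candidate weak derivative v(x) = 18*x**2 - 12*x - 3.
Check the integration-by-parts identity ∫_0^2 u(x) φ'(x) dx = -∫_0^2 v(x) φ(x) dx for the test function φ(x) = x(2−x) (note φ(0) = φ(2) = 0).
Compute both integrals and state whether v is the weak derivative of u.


LHS = -44/15, RHS = -44/5. No, v is not the weak derivative of u.

u(x) = 2*x**3 - 2*x**2 - x + 2, classical derivative u'(x) = 6*x**2 - 4*x - 1.
φ(x) = x(2−x), so φ'(x) = 2 - 2*x.
Note φ(0) = φ(2) = 0, so the boundary term u·φ vanishes.
LHS = ∫_0^2 u(x) φ'(x) dx = ∫_0^2 (-4*x^4 + 8*x^3 - 2*x^2 - 6*x + 4) dx. Term by term:
  ∫_0^2 -4*x^4 dx = -128/5;  ∫_0^2 8*x^3 dx = 32;  ∫_0^2 -2*x^2 dx = -16/3;
  ∫_0^2 -6*x dx = -12;  ∫_0^2 4 dx = 8.
Sum: -128/5 + 32 − 16/3 − 12 + 8 = -44/15.
So LHS = -44/15.
∫_0^2 v(x) φ(x) dx = ∫_0^2 (-18*x^4 + 48*x^3 - 21*x^2 - 6*x) dx. Term by term:
  ∫_0^2 -18*x^4 dx = -576/5;  ∫_0^2 48*x^3 dx = 192;  ∫_0^2 -21*x^2 dx = -56;
  ∫_0^2 -6*x dx = -12.
Sum: -576/5 + 192 − 56 − 12 = 44/5.
So RHS = -∫_0^2 v(x) φ(x) dx = -44/5.
LHS − RHS = 88/15 ≠ 0, so the identity fails.
(For a valid weak derivative the identity must hold for EVERY test function, in particular this one. The failure shows v is NOT the weak derivative of u.)
Correct weak derivative would be u'(x) = 6*x**2 - 4*x - 1.


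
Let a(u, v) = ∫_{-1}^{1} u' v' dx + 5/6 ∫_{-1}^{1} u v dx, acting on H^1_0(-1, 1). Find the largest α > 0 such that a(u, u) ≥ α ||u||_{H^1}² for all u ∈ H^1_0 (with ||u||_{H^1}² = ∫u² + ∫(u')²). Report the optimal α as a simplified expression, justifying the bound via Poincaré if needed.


α = (10/3 + π^2)/(4 + π^2)

Coercivity of a(·,·) on H^1_0(-1, 1) means a(u, u) ≥ α ||u||_{H^1}² for every u ∈ H^1_0.
The interval has length L = 2, and Poincaré/coercivity depend only on L. Here a(u, u) = ∫(u')² + (5/6)·∫u².
Here 0 < c = 5/6 < 1. The condition a(u,u) ≥ α||u||_{H^1}² reads (1−α)∫(u')² ≥ (α−c)∫u². Any admissible α is ≤ 1 (rapidly oscillating u have ∫u²/∫(u')² → 0), and α = 1 would force 0 ≥ (1−c)∫u², impossible since c < 1; so 1−α > 0. By the sharp Poincaré inequality on H^1_0 of an interval of length L, ∫(u')² ≥ (π/L)²∫u² with equality for the first sine mode sin(π(x−x₀)/L) (x₀ the left endpoint), so the inequality holds for all u iff (1−α)(π/L)² ≥ α − c, i.e. α ≤ ((π/L)² + c)/((π/L)² + 1) = (1 + c(L/π)²)/(1 + (L/π)²). With (π/L)² = π^2/4 and c = 5/6, the largest admissible constant is α = ((π/L)² + c)/((π/L)² + 1).
Simplifying, α = (10/3 + π^2)/(4 + π^2).


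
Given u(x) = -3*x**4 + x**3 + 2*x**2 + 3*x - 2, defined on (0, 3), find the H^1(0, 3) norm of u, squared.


||u||_{H^1}^2 = 169221/4

The H^1 norm (squared) on an interval (0, L) is
  ||u||_{H^1}^2 = ∫_0^L u(x)^2 dx + ∫_0^L u'(x)^2 dx.
Compute u'(x) = -12*x**3 + 3*x**2 + 4*x + 3.
Then u(x)^2 = 9*x**8 - 6*x**7 - 11*x**6 - 14*x**5 + 22*x**4 + 8*x**3 + x**2 - 12*x + 4 and u'(x)^2 = 144*x**6 - 72*x**5 - 87*x**4 - 48*x**3 + 34*x**2 + 24*x + 9.
Integrate each monomial from 0 to 3 using ∫_0^3 c·x^n dx = c·3^(n+1)/(n+1):
  ∫_0^3 u(x)^2 dx = ∫_0^3 (9*x^8 - 6*x^7 - 11*x^6 - 14*x^5 + 22*x^4 + 8*x^3 + x^2 - 12*x + 4) dx. Term by term:
    ∫_0^3 9*x^8 dx = 19683;  ∫_0^3 -6*x^7 dx = -19683/4;  ∫_0^3 -11*x^6 dx = -24057/7;
    ∫_0^3 -14*x^5 dx = -1701;  ∫_0^3 22*x^4 dx = 5346/5;  ∫_0^3 8*x^3 dx = 162;
    ∫_0^3 x^2 dx = 9;  ∫_0^3 -12*x dx = -54;  ∫_0^3 4 dx = 12.
  Sum: 19683 − 19683/4 − 24057/7 − 1701 + 5346/5 + 162 + 9 − 54 + 12 = 1515183/140.
  ∫_0^3 u'(x)^2 dx = ∫_0^3 (144*x^6 - 72*x^5 - 87*x^4 - 48*x^3 + 34*x^2 + 24*x + 9) dx. Term by term:
    ∫_0^3 144*x^6 dx = 314928/7;  ∫_0^3 -72*x^5 dx = -8748;  ∫_0^3 -87*x^4 dx = -21141/5;
    ∫_0^3 -48*x^3 dx = -972;  ∫_0^3 34*x^2 dx = 306;  ∫_0^3 24*x dx = 108;
    ∫_0^3 9 dx = 27.
  Sum: 314928/7 − 8748 − 21141/5 − 972 + 306 + 108 + 27 = 1101888/35.
Adding: ||u||_{H^1}^2 = 1515183/140 + 1101888/35 = 169221/4.


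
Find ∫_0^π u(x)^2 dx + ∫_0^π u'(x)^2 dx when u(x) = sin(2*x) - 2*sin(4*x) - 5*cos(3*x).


||u||_{H^1(0,π)}^2 = 2160/7 + 323*π/2

u'(x) = 15*sin(3*x) + 2*cos(2*x) - 8*cos(4*x).
Expand u² and (u')² and integrate term by term on (0, π), using: for integers n ≥ 1, ∫_0^π sin²(nx) dx = ∫_0^π cos²(nx) dx = π/2; for n ≠ n', ∫_0^π sin(nx)sin(n'x) dx = ∫_0^π cos(nx)cos(n'x) dx = 0; and by product-to-sum, ∫_0^π sin(nx)cos(n'x) dx = ½∫_0^π [sin((n+n')x) + sin((n−n')x)] dx, which is 0 when n+n' is even and 2n/(n²−n'²) when n+n' is odd (it need not vanish on (0, π)).
  u² squared terms: (-5)²·∫cos(3x)² dx = 25·π/2 = 25*π/2;  (-2)²·∫sin(4x)² dx = 4·π/2 = 2*π;  (1)²·∫sin(2x)² dx = 1·π/2 = π/2.
  u² cross terms: 2·(-5)·(-2)·∫cos(3x)·sin(4x) dx = 20·(8/7) = 160/7;  2·(-5)·(1)·∫cos(3x)·sin(2x) dx = -10·(-4/5) = 8;  2·(-2)·(1)·∫sin(4x)·sin(2x) dx = -4·(0) = 0.
  So ∫_0^π u² dx = 25*π/2 + 2*π + π/2 + 160/7 + 8 + 0 = 216/7 + 15*π.
  (u')² squared terms: (-8)²·∫cos(4x)² dx = 64·π/2 = 32*π;  (2)²·∫cos(2x)² dx = 4·π/2 = 2*π;  (15)²·∫sin(3x)² dx = 225·π/2 = 225*π/2.
  (u')² cross terms: 2·(-8)·(2)·∫cos(4x)·cos(2x) dx = -32·(0) = 0;  2·(-8)·(15)·∫cos(4x)·sin(3x) dx = -240·(-6/7) = 1440/7;  2·(2)·(15)·∫cos(2x)·sin(3x) dx = 60·(6/5) = 72.
  So ∫_0^π (u')² dx = 32*π + 2*π + 225*π/2 + 0 + 1440/7 + 72 = 1944/7 + 293*π/2.
||u||_{H^1}^2 = (216/7 + 15*π) + (1944/7 + 293*π/2) = 2160/7 + 323*π/2.


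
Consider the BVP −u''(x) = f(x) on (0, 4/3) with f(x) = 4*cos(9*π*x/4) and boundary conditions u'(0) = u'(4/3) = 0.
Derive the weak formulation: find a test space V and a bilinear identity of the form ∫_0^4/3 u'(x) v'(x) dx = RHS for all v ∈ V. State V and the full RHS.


V = H^1(0, 4/3) (no boundary constraint on v; u is determined up to an additive constant); weak form: ∫_0^4/3 u'v' dx = ∫_0^4/3 (4*cos(9*π*x/4)) v dx for all v ∈ V.

Multiply both sides by a test function v and integrate from 0 to 4/3:
  ∫_0^4/3 −u''(x) v(x) dx = ∫_0^4/3 f(x) v(x) dx.
Integrate the LHS by parts once:
  ∫_0^4/3 −u'' v dx = −[u'(x) v(x)]_0^4/3 + ∫_0^4/3 u'(x) v'(x) dx.
Thus ∫_0^4/3 u'(x) v'(x) dx = ∫_0^4/3 f(x) v(x) dx + [u'(x) v(x)]_0^4/3.
Choose V so that boundary terms are either known or forced to vanish.
u has homogeneous Neumann: u'(0) = u'(4/3) = 0. So [u' v]_0^4/3 = 0·v(4/3) − 0·v(0) = 0 for any v; take V = H^1(0, 4/3).
Weak formulation: find u (satisfying any essential BC) such that ∫_0^4/3 u'(x) v'(x) dx = ∫_0^4/3 f v dx for all v ∈ V (homogeneous Neumann, so boundary terms vanish).
Substituting f(x) = 4*cos(9*π*x/4), the right-hand side is ∫_0^4/3 (4*cos(9*π*x/4)) v dx.
Compatibility check (pure Neumann): taking v ≡ 1 ∈ V gives 0 = ∫_0^4/3 f dx + (0) − (0), i.e. ∫_0^4/3 f dx must equal u'(0) − u'(4/3) = 0. Indeed ∫_0^4/3 (4*cos(9*π*x/4)) dx = 0, so the data are compatible. The solution is then unique only up to an additive constant (fix it e.g. by requiring ∫_0^4/3 u dx = 0).


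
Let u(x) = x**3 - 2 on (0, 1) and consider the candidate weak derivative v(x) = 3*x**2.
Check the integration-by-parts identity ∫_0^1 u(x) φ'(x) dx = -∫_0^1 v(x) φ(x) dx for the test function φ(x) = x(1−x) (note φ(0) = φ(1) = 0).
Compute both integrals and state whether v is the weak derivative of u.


LHS = -3/20, RHS = -3/20. Yes, v = u' weakly.

u(x) = x**3 - 2, classical derivative u'(x) = 3*x**2.
φ(x) = x(1−x), so φ'(x) = 1 - 2*x.
Note φ(0) = φ(1) = 0, so the boundary term u·φ vanishes.
LHS = ∫_0^1 u(x) φ'(x) dx = ∫_0^1 (-2*x^4 + x^3 + 4*x - 2) dx. Term by term:
  ∫_0^1 -2*x^4 dx = -2/5;  ∫_0^1 x^3 dx = 1/4;  ∫_0^1 4*x dx = 2;
  ∫_0^1 -2 dx = -2.
Sum: -2/5 + 1/4 + 2 − 2 = -3/20.
So LHS = -3/20.
∫_0^1 v(x) φ(x) dx = ∫_0^1 (-3*x^4 + 3*x^3) dx. Term by term:
  ∫_0^1 -3*x^4 dx = -3/5;  ∫_0^1 3*x^3 dx = 3/4.
Sum: -3/5 + 3/4 = 3/20.
So RHS = -∫_0^1 v(x) φ(x) dx = -3/20.
LHS = RHS, so the identity holds for this test φ.
Moreover u is smooth here and v(x) = u'(x) = 3*x**2 pointwise, so the identity holds for every test function. Hence v is the weak derivative of u.


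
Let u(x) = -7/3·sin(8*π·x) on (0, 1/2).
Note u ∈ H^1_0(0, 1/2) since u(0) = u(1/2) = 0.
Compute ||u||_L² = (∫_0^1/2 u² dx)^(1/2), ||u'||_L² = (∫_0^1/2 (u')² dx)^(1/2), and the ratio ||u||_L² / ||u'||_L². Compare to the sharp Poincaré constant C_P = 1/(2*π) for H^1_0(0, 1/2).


||u||_L² / ||u'||_L² = 1/(8*π) < C_P = 1/(2*π).

u(x) = -7/3·sin(8*π·x), so u'(x) = -56*π*cos(8*π*x)/3.
Writing u(x) = A·sin(kπx/L) with A = -7/3 and k = 4, use ∫_0^L sin²(kπx/L) dx = L/2 and ∫_0^L cos²(kπx/L) dx = L/2.
u² = 49/9·sin²(8*π·x) and (u')² = 3136*π^2/9·cos²(8*π·x), and each of sin², cos² integrates to L/2 = 1/4 over (0, 1/2).
∫_0^1/2 u² dx = 49/36, so ||u||_L² = 7/6.
∫_0^1/2 (u')² dx = 784*π^2/9, so ||u'||_L² = 28*π/3.
Ratio ||u||_L² / ||u'||_L² = 1/(8*π).
Sharp Poincaré constant on H^1_0(0, 1/2) is C_P = L/π = 1/(2*π), achieved by sin(2*π·x).
This is the k = 4 harmonic; the ratio L/(kπ) is strictly less than C_P = L/π, consistent with the sharp inequality ||u||_L² ≤ C_P ||u'||_L².


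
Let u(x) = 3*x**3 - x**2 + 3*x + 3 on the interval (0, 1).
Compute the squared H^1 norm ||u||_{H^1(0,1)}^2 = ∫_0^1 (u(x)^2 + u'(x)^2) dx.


||u||_{H^1}^2 = 1168/21

The H^1 norm (squared) on an interval (0, L) is
  ||u||_{H^1}^2 = ∫_0^L u(x)^2 dx + ∫_0^L u'(x)^2 dx.
Compute u'(x) = 9*x**2 - 2*x + 3.
Then u(x)^2 = 9*x**6 - 6*x**5 + 19*x**4 + 12*x**3 + 3*x**2 + 18*x + 9 and u'(x)^2 = 81*x**4 - 36*x**3 + 58*x**2 - 12*x + 9.
Integrate each monomial from 0 to 1 using ∫_0^1 c·x^n dx = c·1^(n+1)/(n+1):
  ∫_0^1 u(x)^2 dx = ∫_0^1 (9*x^6 - 6*x^5 + 19*x^4 + 12*x^3 + 3*x^2 + 18*x + 9) dx. Term by term:
    ∫_0^1 9*x^6 dx = 9/7;  ∫_0^1 -6*x^5 dx = -1;  ∫_0^1 19*x^4 dx = 19/5;
    ∫_0^1 12*x^3 dx = 3;  ∫_0^1 3*x^2 dx = 1;  ∫_0^1 18*x dx = 9;
    ∫_0^1 9 dx = 9.
  Sum: 9/7 − 1 + 19/5 + 3 + 1 + 9 + 9 = 913/35.
  ∫_0^1 u'(x)^2 dx = ∫_0^1 (81*x^4 - 36*x^3 + 58*x^2 - 12*x + 9) dx. Term by term:
    ∫_0^1 81*x^4 dx = 81/5;  ∫_0^1 -36*x^3 dx = -9;  ∫_0^1 58*x^2 dx = 58/3;
    ∫_0^1 -12*x dx = -6;  ∫_0^1 9 dx = 9.
  Sum: 81/5 − 9 + 58/3 − 6 + 9 = 443/15.
Adding: ||u||_{H^1}^2 = 913/35 + 443/15 = 1168/21.


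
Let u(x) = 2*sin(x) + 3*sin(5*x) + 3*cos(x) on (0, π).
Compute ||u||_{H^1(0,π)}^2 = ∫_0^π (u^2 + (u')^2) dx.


||u||_{H^1(0,π)}^2 = 130*π

u'(x) = -3*sin(x) + 2*cos(x) + 15*cos(5*x).
Expand u² and (u')² and integrate term by term on (0, π), using: for integers n ≥ 1, ∫_0^π sin²(nx) dx = ∫_0^π cos²(nx) dx = π/2; for n ≠ n', ∫_0^π sin(nx)sin(n'x) dx = ∫_0^π cos(nx)cos(n'x) dx = 0; and by product-to-sum, ∫_0^π sin(nx)cos(n'x) dx = ½∫_0^π [sin((n+n')x) + sin((n−n')x)] dx, which is 0 when n+n' is even and 2n/(n²−n'²) when n+n' is odd (it need not vanish on (0, π)).
  u² squared terms: (2)²·∫sin(x)² dx = 4·π/2 = 2*π;  (3)²·∫cos(x)² dx = 9·π/2 = 9*π/2;  (3)²·∫sin(5x)² dx = 9·π/2 = 9*π/2.
  u² cross terms: 2·(2)·(3)·∫sin(x)·cos(x) dx = 12·(0) = 0;  2·(2)·(3)·∫sin(x)·sin(5x) dx = 12·(0) = 0;  2·(3)·(3)·∫cos(x)·sin(5x) dx = 18·(0) = 0.
  So ∫_0^π u² dx = 2*π + 9*π/2 + 9*π/2 + 0 + 0 + 0 = 11*π.
  (u')² squared terms: (-3)²·∫sin(x)² dx = 9·π/2 = 9*π/2;  (2)²·∫cos(x)² dx = 4·π/2 = 2*π;  (15)²·∫cos(5x)² dx = 225·π/2 = 225*π/2.
  (u')² cross terms: 2·(-3)·(2)·∫sin(x)·cos(x) dx = -12·(0) = 0;  2·(-3)·(15)·∫sin(x)·cos(5x) dx = -90·(0) = 0;  2·(2)·(15)·∫cos(x)·cos(5x) dx = 60·(0) = 0.
  So ∫_0^π (u')² dx = 9*π/2 + 2*π + 225*π/2 + 0 + 0 + 0 = 119*π.
||u||_{H^1}^2 = (11*π) + (119*π) = 130*π.


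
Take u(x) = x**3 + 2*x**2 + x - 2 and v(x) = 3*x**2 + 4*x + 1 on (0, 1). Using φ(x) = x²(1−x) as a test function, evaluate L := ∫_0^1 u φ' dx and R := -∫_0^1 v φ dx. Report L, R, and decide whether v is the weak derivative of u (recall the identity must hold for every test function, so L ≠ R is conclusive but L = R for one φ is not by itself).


LHS = -23/60, RHS = -23/60. Yes, v = u' weakly.

u(x) = x**3 + 2*x**2 + x - 2, classical derivative u'(x) = 3*x**2 + 4*x + 1.
φ(x) = x²(1−x), so φ'(x) = x*(2 - 3*x).
Note φ(0) = φ(1) = 0, so the boundary term u·φ vanishes.
LHS = ∫_0^1 u(x) φ'(x) dx = ∫_0^1 (-3*x^5 - 4*x^4 + x^3 + 8*x^2 - 4*x) dx. Term by term:
  ∫_0^1 -3*x^5 dx = -1/2;  ∫_0^1 -4*x^4 dx = -4/5;  ∫_0^1 x^3 dx = 1/4;
  ∫_0^1 8*x^2 dx = 8/3;  ∫_0^1 -4*x dx = -2.
Sum: -1/2 − 4/5 + 1/4 + 8/3 − 2 = -23/60.
So LHS = -23/60.
∫_0^1 v(x) φ(x) dx = ∫_0^1 (-3*x^5 - x^4 + 3*x^3 + x^2) dx. Term by term:
  ∫_0^1 -3*x^5 dx = -1/2;  ∫_0^1 -x^4 dx = -1/5;  ∫_0^1 3*x^3 dx = 3/4;
  ∫_0^1 x^2 dx = 1/3.
Sum: -1/2 − 1/5 + 3/4 + 1/3 = 23/60.
So RHS = -∫_0^1 v(x) φ(x) dx = -23/60.
LHS = RHS, so the identity holds for this test φ.
Moreover u is smooth here and v(x) = u'(x) = 3*x**2 + 4*x + 1 pointwise, so the identity holds for every test function. Hence v is the weak derivative of u.


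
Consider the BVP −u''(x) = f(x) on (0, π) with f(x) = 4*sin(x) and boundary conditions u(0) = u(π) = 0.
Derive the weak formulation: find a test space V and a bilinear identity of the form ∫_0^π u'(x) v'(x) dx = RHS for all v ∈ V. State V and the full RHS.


V = H^1_0(0, π) (so v(0) = v(π) = 0); weak form: ∫_0^π u'v' dx = ∫_0^π (4*sin(x)) v dx for all v ∈ V.

Multiply both sides by a test function v and integrate from 0 to π:
  ∫_0^π −u''(x) v(x) dx = ∫_0^π f(x) v(x) dx.
Integrate the LHS by parts once:
  ∫_0^π −u'' v dx = −[u'(x) v(x)]_0^π + ∫_0^π u'(x) v'(x) dx.
Thus ∫_0^π u'(x) v'(x) dx = ∫_0^π f(x) v(x) dx + [u'(x) v(x)]_0^π.
Choose V so that boundary terms are either known or forced to vanish.
u is Dirichlet: u(0) = u(π) = 0. Let V = H^1_0(0, π); then v(0) = v(π) = 0, and [u' v]_0^π = 0.
Weak formulation: find u (satisfying any essential BC) such that ∫_0^π u'(x) v'(x) dx = ∫_0^π f v dx for all v ∈ V.
Substituting f(x) = 4*sin(x), the right-hand side is ∫_0^π (4*sin(x)) v dx.


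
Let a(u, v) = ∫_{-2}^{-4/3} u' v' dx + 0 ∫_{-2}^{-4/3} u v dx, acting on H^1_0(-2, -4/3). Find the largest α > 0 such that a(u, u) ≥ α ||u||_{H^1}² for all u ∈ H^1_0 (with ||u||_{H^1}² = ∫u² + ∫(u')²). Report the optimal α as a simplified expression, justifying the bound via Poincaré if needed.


α = 9*π^2/(4 + 9*π^2)

Coercivity of a(·,·) on H^1_0(-2, -4/3) means a(u, u) ≥ α ||u||_{H^1}² for every u ∈ H^1_0.
The interval has length L = 2/3, and Poincaré/coercivity depend only on L. Here a(u, u) = ∫(u')² + (0)·∫u².
Here c = 0, so a(u,u) = ∫(u')² alone. The condition a(u,u) ≥ α||u||_{H^1}² reads (1−α)∫(u')² ≥ (α−c)∫u². Any admissible α is ≤ 1 (rapidly oscillating u have ∫u²/∫(u')² → 0), and α = 1 would force 0 ≥ (1−c)∫u², impossible since c < 1; so 1−α > 0. By the sharp Poincaré inequality on H^1_0 of an interval of length L, ∫(u')² ≥ (π/L)²∫u² with equality for the first sine mode sin(π(x−x₀)/L) (x₀ the left endpoint), so the inequality holds for all u iff (1−α)(π/L)² ≥ α − c, i.e. α ≤ ((π/L)² + c)/((π/L)² + 1) = (1 + c(L/π)²)/(1 + (L/π)²). (Direct route, valid since c ≤ 0: Poincaré gives c∫u² ≥ c(L/π)²∫(u')², so a(u,u) ≥ (1 + c(L/π)²)∫(u')², while ||u||_{H^1}² ≤ (1 + (L/π)²)∫(u')²; dividing yields the same α.) With (π/L)² = 9*π^2/4 and c = 0, the largest admissible constant is α = ((π/L)² + c)/((π/L)² + 1).
Simplifying, α = 9*π^2/(4 + 9*π^2).


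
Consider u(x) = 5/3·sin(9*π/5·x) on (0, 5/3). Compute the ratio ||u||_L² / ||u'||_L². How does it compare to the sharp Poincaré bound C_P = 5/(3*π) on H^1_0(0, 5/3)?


||u||_L² / ||u'||_L² = 5/(9*π) < C_P = 5/(3*π).

u(x) = 5/3·sin(9*π/5·x), so u'(x) = 3*π*cos(9*π*x/5).
Writing u(x) = A·sin(kπx/L) with A = 5/3 and k = 3, use ∫_0^L sin²(kπx/L) dx = L/2 and ∫_0^L cos²(kπx/L) dx = L/2.
u² = 25/9·sin²(9*π/5·x) and (u')² = 9*π^2·cos²(9*π/5·x), and each of sin², cos² integrates to L/2 = 5/6 over (0, 5/3).
∫_0^5/3 u² dx = 125/54, so ||u||_L² = 5*sqrt(30)/18.
∫_0^5/3 (u')² dx = 15*π^2/2, so ||u'||_L² = sqrt(30)*π/2.
Ratio ||u||_L² / ||u'||_L² = 5/(9*π).
Sharp Poincaré constant on H^1_0(0, 5/3) is C_P = L/π = 5/(3*π), achieved by sin(3*π/5·x).
This is the k = 3 harmonic; the ratio L/(kπ) is strictly less than C_P = L/π, consistent with the sharp inequality ||u||_L² ≤ C_P ||u'||_L².


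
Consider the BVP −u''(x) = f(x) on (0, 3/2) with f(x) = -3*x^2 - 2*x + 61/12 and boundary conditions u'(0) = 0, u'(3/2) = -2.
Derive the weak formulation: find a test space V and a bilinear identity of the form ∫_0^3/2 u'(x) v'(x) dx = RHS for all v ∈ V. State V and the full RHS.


V = H^1(0, 3/2) (v unrestricted at boundary; u is determined up to an additive constant); weak form: ∫_0^3/2 u'v' dx = ∫_0^3/2 (-3*x^2 - 2*x + 61/12) v dx − 2·v(3/2) for all v ∈ V.

Multiply both sides by a test function v and integrate from 0 to 3/2:
  ∫_0^3/2 −u''(x) v(x) dx = ∫_0^3/2 f(x) v(x) dx.
Integrate the LHS by parts once:
  ∫_0^3/2 −u'' v dx = −[u'(x) v(x)]_0^3/2 + ∫_0^3/2 u'(x) v'(x) dx.
Thus ∫_0^3/2 u'(x) v'(x) dx = ∫_0^3/2 f(x) v(x) dx + [u'(x) v(x)]_0^3/2.
Choose V so that boundary terms are either known or forced to vanish.
u has inhomogeneous Neumann u'(0) = 0, u'(3/2) = -2. [u' v]_0^3/2 = (-2)·v(3/2) − (0)·v(0) = − 2·v(3/2). Take V = H^1(0, 3/2); boundary term becomes part of RHS.
Weak formulation: find u (satisfying any essential BC) such that ∫_0^3/2 u'(x) v'(x) dx = ∫_0^3/2 f v dx − 2·v(3/2) for all v ∈ V (Neumann data are natural BCs: they enter the RHS as boundary terms).
Substituting f(x) = -3*x^2 - 2*x + 61/12, the right-hand side is ∫_0^3/2 (-3*x^2 - 2*x + 61/12) v dx − 2·v(3/2).
Compatibility check (pure Neumann): taking v ≡ 1 ∈ V gives 0 = ∫_0^3/2 f dx + (-2) − (0), i.e. ∫_0^3/2 f dx must equal u'(0) − u'(3/2) = 2. Indeed ∫_0^3/2 (-3*x^2 - 2*x + 61/12) dx = 2, so the data are compatible. The solution is then unique only up to an additive constant (fix it e.g. by requiring ∫_0^3/2 u dx = 0).


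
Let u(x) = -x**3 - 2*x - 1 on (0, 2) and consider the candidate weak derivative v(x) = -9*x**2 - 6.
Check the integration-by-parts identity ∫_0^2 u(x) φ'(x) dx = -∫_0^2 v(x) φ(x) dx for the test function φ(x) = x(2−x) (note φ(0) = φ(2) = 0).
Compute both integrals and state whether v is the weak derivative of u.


LHS = 112/15, RHS = 112/5. No, v is not the weak derivative of u.

u(x) = -x**3 - 2*x - 1, classical derivative u'(x) = -3*x**2 - 2.
φ(x) = x(2−x), so φ'(x) = 2 - 2*x.
Note φ(0) = φ(2) = 0, so the boundary term u·φ vanishes.
LHS = ∫_0^2 u(x) φ'(x) dx = ∫_0^2 (2*x^4 - 2*x^3 + 4*x^2 - 2*x - 2) dx. Term by term:
  ∫_0^2 2*x^4 dx = 64/5;  ∫_0^2 -2*x^3 dx = -8;  ∫_0^2 4*x^2 dx = 32/3;
  ∫_0^2 -2*x dx = -4;  ∫_0^2 -2 dx = -4.
Sum: 64/5 − 8 + 32/3 − 4 − 4 = 112/15.
So LHS = 112/15.
∫_0^2 v(x) φ(x) dx = ∫_0^2 (9*x^4 - 18*x^3 + 6*x^2 - 12*x) dx. Term by term:
  ∫_0^2 9*x^4 dx = 288/5;  ∫_0^2 -18*x^3 dx = -72;  ∫_0^2 6*x^2 dx = 16;
  ∫_0^2 -12*x dx = -24.
Sum: 288/5 − 72 + 16 − 24 = -112/5.
So RHS = -∫_0^2 v(x) φ(x) dx = 112/5.
LHS − RHS = -224/15 ≠ 0, so the identity fails.
(For a valid weak derivative the identity must hold for EVERY test function, in particular this one. The failure shows v is NOT the weak derivative of u.)
Correct weak derivative would be u'(x) = -3*x**2 - 2.


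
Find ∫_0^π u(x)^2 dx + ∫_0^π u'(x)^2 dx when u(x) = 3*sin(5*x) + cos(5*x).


||u||_{H^1(0,π)}^2 = 130*π

u'(x) = -5*sin(5*x) + 15*cos(5*x).
Expand u² and (u')² and integrate term by term on (0, π), using: for integers n ≥ 1, ∫_0^π sin²(nx) dx = ∫_0^π cos²(nx) dx = π/2; for n ≠ n', ∫_0^π sin(nx)sin(n'x) dx = ∫_0^π cos(nx)cos(n'x) dx = 0; and by product-to-sum, ∫_0^π sin(nx)cos(n'x) dx = ½∫_0^π [sin((n+n')x) + sin((n−n')x)] dx, which is 0 when n+n' is even and 2n/(n²−n'²) when n+n' is odd (it need not vanish on (0, π)).
  u² squared terms: (3)²·∫sin(5x)² dx = 9·π/2 = 9*π/2;  (1)²·∫cos(5x)² dx = 1·π/2 = π/2.
  u² cross terms: 2·(3)·(1)·∫sin(5x)·cos(5x) dx = 6·(0) = 0.
  So ∫_0^π u² dx = 9*π/2 + π/2 + 0 = 5*π.
  (u')² squared terms: (-5)²·∫sin(5x)² dx = 25·π/2 = 25*π/2;  (15)²·∫cos(5x)² dx = 225·π/2 = 225*π/2.
  (u')² cross terms: 2·(-5)·(15)·∫sin(5x)·cos(5x) dx = -150·(0) = 0.
  So ∫_0^π (u')² dx = 25*π/2 + 225*π/2 + 0 = 125*π.
||u||_{H^1}^2 = (5*π) + (125*π) = 130*π.


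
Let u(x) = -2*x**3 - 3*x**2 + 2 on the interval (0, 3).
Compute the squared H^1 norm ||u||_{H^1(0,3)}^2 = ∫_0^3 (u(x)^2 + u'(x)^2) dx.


||u||_{H^1}^2 = 44931/7

The H^1 norm (squared) on an interval (0, L) is
  ||u||_{H^1}^2 = ∫_0^L u(x)^2 dx + ∫_0^L u'(x)^2 dx.
Compute u'(x) = -6*x**2 - 6*x.
Then u(x)^2 = 4*x**6 + 12*x**5 + 9*x**4 - 8*x**3 - 12*x**2 + 4 and u'(x)^2 = 36*x**4 + 72*x**3 + 36*x**2.
Integrate each monomial from 0 to 3 using ∫_0^3 c·x^n dx = c·3^(n+1)/(n+1):
  ∫_0^3 u(x)^2 dx = ∫_0^3 (4*x^6 + 12*x^5 + 9*x^4 - 8*x^3 - 12*x^2 + 4) dx. Term by term:
    ∫_0^3 4*x^6 dx = 8748/7;  ∫_0^3 12*x^5 dx = 1458;  ∫_0^3 9*x^4 dx = 2187/5;
    ∫_0^3 -8*x^3 dx = -162;  ∫_0^3 -12*x^2 dx = -108;  ∫_0^3 4 dx = 12.
  Sum: 8748/7 + 1458 + 2187/5 − 162 − 108 + 12 = 101049/35.
  ∫_0^3 u'(x)^2 dx = ∫_0^3 (36*x^4 + 72*x^3 + 36*x^2) dx. Term by term:
    ∫_0^3 36*x^4 dx = 8748/5;  ∫_0^3 72*x^3 dx = 1458;  ∫_0^3 36*x^2 dx = 324.
  Sum: 8748/5 + 1458 + 324 = 17658/5.
Adding: ||u||_{H^1}^2 = 101049/35 + 17658/5 = 44931/7.


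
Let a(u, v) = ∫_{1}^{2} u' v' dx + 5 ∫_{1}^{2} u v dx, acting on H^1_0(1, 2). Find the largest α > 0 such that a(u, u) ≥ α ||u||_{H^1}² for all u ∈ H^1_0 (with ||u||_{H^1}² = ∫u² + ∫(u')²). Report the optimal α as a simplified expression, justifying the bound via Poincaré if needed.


α = 1

Coercivity of a(·,·) on H^1_0(1, 2) means a(u, u) ≥ α ||u||_{H^1}² for every u ∈ H^1_0.
The interval has length L = 1, and Poincaré/coercivity depend only on L. Here a(u, u) = ∫(u')² + (5)·∫u².
Here c = 5 ≥ 1, so a(u,u) = ∫(u')² + c∫u² ≥ ∫(u')² + ∫u² = ||u||_{H^1}², i.e. α = 1 works. No larger α is possible: a(u,u) ≥ α||u||_{H^1}² means (1−α)∫(u')² ≥ (α−c)∫u², and for the modes u_n = sin(nπ(x−x₀)/L) (x₀ the left endpoint) one has ∫u_n²/∫(u_n')² = (L/(nπ))² → 0, so a(u_n,u_n)/||u_n||_{H^1}² → 1. Hence the optimal constant is α = 1.
Therefore α = 1.


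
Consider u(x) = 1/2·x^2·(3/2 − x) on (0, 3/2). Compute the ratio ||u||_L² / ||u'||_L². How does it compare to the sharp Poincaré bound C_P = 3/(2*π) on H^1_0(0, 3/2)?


||u||_L² / ||u'||_L² = 3*sqrt(14)/28 < C_P = 3/(2*π).

u(x) = 1/2·x^2·(3/2 − x), so u'(x) = 3*x*(1 - x)/2.
u(x) = 1/2·x^2·(3/2 − x) vanishes at x = 0 and x = 3/2, so u ∈ H^1_0(0, 3/2). Differentiate via the product rule and integrate the resulting polynomials term by term.
  ∫_0^3/2 u² dx = ∫_0^3/2 (x^6/4 - 3*x^5/4 + 9*x^4/16) dx. Term by term:
    ∫_0^3/2 x^6/4 dx = 2187/3584;  ∫_0^3/2 -3*x^5/4 dx = -729/512;  ∫_0^3/2 9*x^4/16 dx = 2187/2560.
  Sum: 2187/3584 − 729/512 + 2187/2560 = 729/17920.
  ∫_0^3/2 (u')² dx = ∫_0^3/2 (9*x^4/4 - 9*x^3/2 + 9*x^2/4) dx. Term by term:
    ∫_0^3/2 9*x^4/4 dx = 2187/640;  ∫_0^3/2 -9*x^3/2 dx = -729/128;  ∫_0^3/2 9*x^2/4 dx = 81/32.
  Sum: 2187/640 − 729/128 + 81/32 = 81/320.
∫_0^3/2 u² dx = 729/17920, so ||u||_L² = 27*sqrt(70)/1120.
∫_0^3/2 (u')² dx = 81/320, so ||u'||_L² = 9*sqrt(5)/40.
Ratio ||u||_L² / ||u'||_L² = 3*sqrt(14)/28.
Sharp Poincaré constant on H^1_0(0, 3/2) is C_P = L/π = 3/(2*π), achieved by sin(2*π/3·x).
A polynomial bump cannot attain the sharp Poincaré constant (only the first sine eigenfunction does), so the ratio is strictly less than C_P, consistent with ||u||_L² ≤ C_P ||u'||_L².


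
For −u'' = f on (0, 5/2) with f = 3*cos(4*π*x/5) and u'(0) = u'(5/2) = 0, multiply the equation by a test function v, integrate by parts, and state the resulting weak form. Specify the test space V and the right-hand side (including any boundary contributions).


V = H^1(0, 5/2) (no boundary constraint on v; u is determined up to an additive constant); weak form: ∫_0^5/2 u'v' dx = ∫_0^5/2 (3*cos(4*π*x/5)) v dx for all v ∈ V.

Multiply both sides by a test function v and integrate from 0 to 5/2:
  ∫_0^5/2 −u''(x) v(x) dx = ∫_0^5/2 f(x) v(x) dx.
Integrate the LHS by parts once:
  ∫_0^5/2 −u'' v dx = −[u'(x) v(x)]_0^5/2 + ∫_0^5/2 u'(x) v'(x) dx.
Thus ∫_0^5/2 u'(x) v'(x) dx = ∫_0^5/2 f(x) v(x) dx + [u'(x) v(x)]_0^5/2.
Choose V so that boundary terms are either known or forced to vanish.
u has homogeneous Neumann: u'(0) = u'(5/2) = 0. So [u' v]_0^5/2 = 0·v(5/2) − 0·v(0) = 0 for any v; take V = H^1(0, 5/2).
Weak formulation: find u (satisfying any essential BC) such that ∫_0^5/2 u'(x) v'(x) dx = ∫_0^5/2 f v dx for all v ∈ V (homogeneous Neumann, so boundary terms vanish).
Substituting f(x) = 3*cos(4*π*x/5), the right-hand side is ∫_0^5/2 (3*cos(4*π*x/5)) v dx.
Compatibility check (pure Neumann): taking v ≡ 1 ∈ V gives 0 = ∫_0^5/2 f dx + (0) − (0), i.e. ∫_0^5/2 f dx must equal u'(0) − u'(5/2) = 0. Indeed ∫_0^5/2 (3*cos(4*π*x/5)) dx = 0, so the data are compatible. The solution is then unique only up to an additive constant (fix it e.g. by requiring ∫_0^5/2 u dx = 0).


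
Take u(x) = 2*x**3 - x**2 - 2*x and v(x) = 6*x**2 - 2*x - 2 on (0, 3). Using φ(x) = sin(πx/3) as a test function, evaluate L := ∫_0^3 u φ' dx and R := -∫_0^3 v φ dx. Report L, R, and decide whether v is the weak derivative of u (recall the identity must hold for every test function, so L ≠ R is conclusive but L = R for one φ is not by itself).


LHS = -132/π + 648/π^3, RHS = -132/π + 648/π^3. Yes, v = u' weakly.

u(x) = 2*x**3 - x**2 - 2*x, classical derivative u'(x) = 6*x**2 - 2*x - 2.
φ(x) = sin(πx/3), so φ'(x) = π*cos(π*x/3)/3.
Note φ(0) = φ(3) = 0, so the boundary term u·φ vanishes.
LHS = ∫_0^3 u(x) φ'(x) dx = ∫_0^3 (2*π*x^3*cos(π*x/3)/3 - π*x^2*cos(π*x/3)/3 - 2*π*x*cos(π*x/3)/3) dx. Term by term:
  ∫_0^3 -2*π*x*cos(π*x/3)/3 dx = 12/π;  ∫_0^3 -π*x^2*cos(π*x/3)/3 dx = 18/π;  ∫_0^3 2*π*x^3*cos(π*x/3)/3 dx = -162/π + 648/π^3.
Sum: 12/π + 18/π + -162/π + 648/π^3 = -132/π + 648/π^3.
So LHS = -132/π + 648/π^3.
∫_0^3 v(x) φ(x) dx = ∫_0^3 (6*x^2*sin(π*x/3) - 2*x*sin(π*x/3) - 2*sin(π*x/3)) dx. Term by term:
  ∫_0^3 -2*sin(π*x/3) dx = -12/π;  ∫_0^3 -2*x*sin(π*x/3) dx = -18/π;  ∫_0^3 6*x^2*sin(π*x/3) dx = -648/π^3 + 162/π.
Sum: -12/π − 18/π + -648/π^3 + 162/π = -648/π^3 + 132/π.
So RHS = -∫_0^3 v(x) φ(x) dx = -132/π + 648/π^3.
LHS = RHS, so the identity holds for this test φ.
Moreover u is smooth here and v(x) = u'(x) = 6*x**2 - 2*x - 2 pointwise, so the identity holds for every test function. Hence v is the weak derivative of u.


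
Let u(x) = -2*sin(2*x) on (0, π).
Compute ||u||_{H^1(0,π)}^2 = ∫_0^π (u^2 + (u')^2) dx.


||u||_{H^1(0,π)}^2 = 10*π

u'(x) = -4*cos(2*x).
Expand u² and (u')² and integrate term by term on (0, π), using: for integers n ≥ 1, ∫_0^π sin²(nx) dx = ∫_0^π cos²(nx) dx = π/2; for n ≠ n', ∫_0^π sin(nx)sin(n'x) dx = ∫_0^π cos(nx)cos(n'x) dx = 0; and by product-to-sum, ∫_0^π sin(nx)cos(n'x) dx = ½∫_0^π [sin((n+n')x) + sin((n−n')x)] dx, which is 0 when n+n' is even and 2n/(n²−n'²) when n+n' is odd (it need not vanish on (0, π)).
  u² squared terms: (-2)²·∫sin(2x)² dx = 4·π/2 = 2*π.
  So ∫_0^π u² dx = 2*π.
  (u')² squared terms: (-4)²·∫cos(2x)² dx = 16·π/2 = 8*π.
  So ∫_0^π (u')² dx = 8*π.
||u||_{H^1}^2 = (2*π) + (8*π) = 10*π.


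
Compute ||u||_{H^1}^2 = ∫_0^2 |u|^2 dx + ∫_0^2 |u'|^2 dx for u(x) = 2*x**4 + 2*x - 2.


||u||_{H^1}^2 = 494752/315

The H^1 norm (squared) on an interval (0, L) is
  ||u||_{H^1}^2 = ∫_0^L u(x)^2 dx + ∫_0^L u'(x)^2 dx.
Compute u'(x) = 8*x**3 + 2.
Then u(x)^2 = 4*x**8 + 8*x**5 - 8*x**4 + 4*x**2 - 8*x + 4 and u'(x)^2 = 64*x**6 + 32*x**3 + 4.
Integrate each monomial from 0 to 2 using ∫_0^2 c·x^n dx = c·2^(n+1)/(n+1):
  ∫_0^2 u(x)^2 dx = ∫_0^2 (4*x^8 + 8*x^5 - 8*x^4 + 4*x^2 - 8*x + 4) dx. Term by term:
    ∫_0^2 4*x^8 dx = 2048/9;  ∫_0^2 8*x^5 dx = 256/3;  ∫_0^2 -8*x^4 dx = -256/5;
    ∫_0^2 4*x^2 dx = 32/3;  ∫_0^2 -8*x dx = -16;  ∫_0^2 4 dx = 8.
  Sum: 2048/9 + 256/3 − 256/5 + 32/3 − 16 + 8 = 11896/45.
  ∫_0^2 u'(x)^2 dx = ∫_0^2 (64*x^6 + 32*x^3 + 4) dx. Term by term:
    ∫_0^2 64*x^6 dx = 8192/7;  ∫_0^2 32*x^3 dx = 128;  ∫_0^2 4 dx = 8.
  Sum: 8192/7 + 128 + 8 = 9144/7.
Adding: ||u||_{H^1}^2 = 11896/45 + 9144/7 = 494752/315.


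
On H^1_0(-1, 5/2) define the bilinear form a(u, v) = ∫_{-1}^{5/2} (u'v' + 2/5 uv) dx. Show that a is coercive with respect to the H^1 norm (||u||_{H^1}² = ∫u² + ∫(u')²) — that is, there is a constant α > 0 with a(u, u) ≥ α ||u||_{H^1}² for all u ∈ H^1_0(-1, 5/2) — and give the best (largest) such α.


α = 2*(49 + 10*π^2)/(5*(4*π^2 + 49))

Coercivity of a(·,·) on H^1_0(-1, 5/2) means a(u, u) ≥ α ||u||_{H^1}² for every u ∈ H^1_0.
The interval has length L = 7/2, and Poincaré/coercivity depend only on L. Here a(u, u) = ∫(u')² + (2/5)·∫u².
Here 0 < c = 2/5 < 1. The condition a(u,u) ≥ α||u||_{H^1}² reads (1−α)∫(u')² ≥ (α−c)∫u². Any admissible α is ≤ 1 (rapidly oscillating u have ∫u²/∫(u')² → 0), and α = 1 would force 0 ≥ (1−c)∫u², impossible since c < 1; so 1−α > 0. By the sharp Poincaré inequality on H^1_0 of an interval of length L, ∫(u')² ≥ (π/L)²∫u² with equality for the first sine mode sin(π(x−x₀)/L) (x₀ the left endpoint), so the inequality holds for all u iff (1−α)(π/L)² ≥ α − c, i.e. α ≤ ((π/L)² + c)/((π/L)² + 1) = (1 + c(L/π)²)/(1 + (L/π)²). With (π/L)² = 4*π^2/49 and c = 2/5, the largest admissible constant is α = ((π/L)² + c)/((π/L)² + 1).
Simplifying, α = 2*(49 + 10*π^2)/(5*(4*π^2 + 49)).


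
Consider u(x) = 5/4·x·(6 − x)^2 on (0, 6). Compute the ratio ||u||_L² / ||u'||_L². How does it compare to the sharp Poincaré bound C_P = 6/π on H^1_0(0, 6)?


||u||_L² / ||u'||_L² = 3*sqrt(14)/7 < C_P = 6/π.

u(x) = 5/4·x·(6 − x)^2, so u'(x) = 15*(x - 6)*(x - 2)/4.
u(x) = 5/4·x·(6 − x)^2 vanishes at x = 0 and x = 6, so u ∈ H^1_0(0, 6). Differentiate via the product rule and integrate the resulting polynomials term by term.
  ∫_0^6 u² dx = ∫_0^6 (25*x^6/16 - 75*x^5/2 + 675*x^4/2 - 1350*x^3 + 2025*x^2) dx. Term by term:
    ∫_0^6 25*x^6/16 dx = 437400/7;  ∫_0^6 -75*x^5/2 dx = -291600;  ∫_0^6 675*x^4/2 dx = 524880;
    ∫_0^6 -1350*x^3 dx = -437400;  ∫_0^6 2025*x^2 dx = 145800.
  Sum: 437400/7 − 291600 + 524880 − 437400 + 145800 = 29160/7.
  ∫_0^6 (u')² dx = ∫_0^6 (225*x^4/16 - 225*x^3 + 2475*x^2/2 - 2700*x + 2025) dx. Term by term:
    ∫_0^6 225*x^4/16 dx = 21870;  ∫_0^6 -225*x^3 dx = -72900;  ∫_0^6 2475*x^2/2 dx = 89100;
    ∫_0^6 -2700*x dx = -48600;  ∫_0^6 2025 dx = 12150.
  Sum: 21870 − 72900 + 89100 − 48600 + 12150 = 1620.
∫_0^6 u² dx = 29160/7, so ||u||_L² = 54*sqrt(70)/7.
∫_0^6 (u')² dx = 1620, so ||u'||_L² = 18*sqrt(5).
Ratio ||u||_L² / ||u'||_L² = 3*sqrt(14)/7.
Sharp Poincaré constant on H^1_0(0, 6) is C_P = L/π = 6/π, achieved by sin(π/6·x).
A polynomial bump cannot attain the sharp Poincaré constant (only the first sine eigenfunction does), so the ratio is strictly less than C_P, consistent with ||u||_L² ≤ C_P ||u'||_L².


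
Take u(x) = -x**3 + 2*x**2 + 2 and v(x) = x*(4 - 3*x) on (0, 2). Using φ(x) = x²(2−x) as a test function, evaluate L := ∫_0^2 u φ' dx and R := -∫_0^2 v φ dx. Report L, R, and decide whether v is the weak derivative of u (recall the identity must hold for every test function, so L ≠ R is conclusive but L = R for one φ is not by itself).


LHS = 0, RHS = 0. Yes, v = u' weakly.

u(x) = -x**3 + 2*x**2 + 2, classical derivative u'(x) = -3*x**2 + 4*x.
φ(x) = x²(2−x), so φ'(x) = x*(4 - 3*x).
Note φ(0) = φ(2) = 0, so the boundary term u·φ vanishes.
LHS = ∫_0^2 u(x) φ'(x) dx = ∫_0^2 (3*x^5 - 10*x^4 + 8*x^3 - 6*x^2 + 8*x) dx. Term by term:
  ∫_0^2 3*x^5 dx = 32;  ∫_0^2 -10*x^4 dx = -64;  ∫_0^2 8*x^3 dx = 32;
  ∫_0^2 -6*x^2 dx = -16;  ∫_0^2 8*x dx = 16.
Sum: 32 − 64 + 32 − 16 + 16 = 0.
So LHS = 0.
∫_0^2 v(x) φ(x) dx = ∫_0^2 (3*x^5 - 10*x^4 + 8*x^3) dx. Term by term:
  ∫_0^2 3*x^5 dx = 32;  ∫_0^2 -10*x^4 dx = -64;  ∫_0^2 8*x^3 dx = 32.
Sum: 32 − 64 + 32 = 0.
So RHS = -∫_0^2 v(x) φ(x) dx = 0.
LHS = RHS, so the identity holds for this test φ.
Moreover u is smooth here and v(x) = u'(x) = -3*x**2 + 4*x pointwise, so the identity holds for every test function. Hence v is the weak derivative of u.


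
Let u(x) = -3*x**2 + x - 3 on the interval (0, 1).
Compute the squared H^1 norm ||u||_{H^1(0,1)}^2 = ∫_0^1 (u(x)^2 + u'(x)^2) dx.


||u||_{H^1}^2 = 589/30

The H^1 norm (squared) on an interval (0, L) is
  ||u||_{H^1}^2 = ∫_0^L u(x)^2 dx + ∫_0^L u'(x)^2 dx.
Compute u'(x) = 1 - 6*x.
Then u(x)^2 = 9*x**4 - 6*x**3 + 19*x**2 - 6*x + 9 and u'(x)^2 = 36*x**2 - 12*x + 1.
Integrate each monomial from 0 to 1 using ∫_0^1 c·x^n dx = c·1^(n+1)/(n+1):
  ∫_0^1 u(x)^2 dx = ∫_0^1 (9*x^4 - 6*x^3 + 19*x^2 - 6*x + 9) dx. Term by term:
    ∫_0^1 9*x^4 dx = 9/5;  ∫_0^1 -6*x^3 dx = -3/2;  ∫_0^1 19*x^2 dx = 19/3;
    ∫_0^1 -6*x dx = -3;  ∫_0^1 9 dx = 9.
  Sum: 9/5 − 3/2 + 19/3 − 3 + 9 = 379/30.
  ∫_0^1 u'(x)^2 dx = ∫_0^1 (36*x^2 - 12*x + 1) dx. Term by term:
    ∫_0^1 36*x^2 dx = 12;  ∫_0^1 -12*x dx = -6;  ∫_0^1 1 dx = 1.
  Sum: 12 − 6 + 1 = 7.
Adding: ||u||_{H^1}^2 = 379/30 + 7 = 589/30.


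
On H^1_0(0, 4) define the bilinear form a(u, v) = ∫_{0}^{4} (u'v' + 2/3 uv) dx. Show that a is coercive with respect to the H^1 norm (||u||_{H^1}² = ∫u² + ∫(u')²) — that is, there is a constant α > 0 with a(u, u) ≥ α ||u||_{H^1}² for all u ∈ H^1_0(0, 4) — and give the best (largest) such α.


α = (π^2 + 32/3)/(π^2 + 16)

Coercivity of a(·,·) on H^1_0(0, 4) means a(u, u) ≥ α ||u||_{H^1}² for every u ∈ H^1_0.
The interval has length L = 4, and Poincaré/coercivity depend only on L. Here a(u, u) = ∫(u')² + (2/3)·∫u².
Here 0 < c = 2/3 < 1. The condition a(u,u) ≥ α||u||_{H^1}² reads (1−α)∫(u')² ≥ (α−c)∫u². Any admissible α is ≤ 1 (rapidly oscillating u have ∫u²/∫(u')² → 0), and α = 1 would force 0 ≥ (1−c)∫u², impossible since c < 1; so 1−α > 0. By the sharp Poincaré inequality on H^1_0 of an interval of length L, ∫(u')² ≥ (π/L)²∫u² with equality for the first sine mode sin(π(x−x₀)/L) (x₀ the left endpoint), so the inequality holds for all u iff (1−α)(π/L)² ≥ α − c, i.e. α ≤ ((π/L)² + c)/((π/L)² + 1) = (1 + c(L/π)²)/(1 + (L/π)²). With (π/L)² = π^2/16 and c = 2/3, the largest admissible constant is α = ((π/L)² + c)/((π/L)² + 1).
Simplifying, α = (π^2 + 32/3)/(π^2 + 16).


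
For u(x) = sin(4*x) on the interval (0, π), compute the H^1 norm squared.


||u||_{H^1(0,π)}^2 = 17*π/2

u'(x) = 4*cos(4*x).
Expand u² and (u')² and integrate term by term on (0, π), using: for integers n ≥ 1, ∫_0^π sin²(nx) dx = ∫_0^π cos²(nx) dx = π/2; for n ≠ n', ∫_0^π sin(nx)sin(n'x) dx = ∫_0^π cos(nx)cos(n'x) dx = 0; and by product-to-sum, ∫_0^π sin(nx)cos(n'x) dx = ½∫_0^π [sin((n+n')x) + sin((n−n')x)] dx, which is 0 when n+n' is even and 2n/(n²−n'²) when n+n' is odd (it need not vanish on (0, π)).
  u² squared terms: (1)²·∫sin(4x)² dx = 1·π/2 = π/2.
  So ∫_0^π u² dx = π/2.
  (u')² squared terms: (4)²·∫cos(4x)² dx = 16·π/2 = 8*π.
  So ∫_0^π (u')² dx = 8*π.
||u||_{H^1}^2 = (π/2) + (8*π) = 17*π/2.


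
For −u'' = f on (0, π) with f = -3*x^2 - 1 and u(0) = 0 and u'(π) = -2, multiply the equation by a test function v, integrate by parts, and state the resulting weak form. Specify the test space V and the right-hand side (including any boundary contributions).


V = {v ∈ H^1(0, π) : v(0) = 0} (test functions vanish at x = 0 where u is specified); weak form: ∫_0^π u'v' dx = ∫_0^π (-3*x^2 - 1) v dx − 2·v(π) for all v ∈ V.

Multiply both sides by a test function v and integrate from 0 to π:
  ∫_0^π −u''(x) v(x) dx = ∫_0^π f(x) v(x) dx.
Integrate the LHS by parts once:
  ∫_0^π −u'' v dx = −[u'(x) v(x)]_0^π + ∫_0^π u'(x) v'(x) dx.
Thus ∫_0^π u'(x) v'(x) dx = ∫_0^π f(x) v(x) dx + [u'(x) v(x)]_0^π.
Choose V so that boundary terms are either known or forced to vanish.
Mixed BC: u(0) = 0 (Dirichlet) and u'(π) = -2 (Neumann). Define V = {v ∈ H^1(0, π) : v(0) = 0}. Then [u' v]_0^π = u'(π)·v(π) − u'(0)·0 = − 2·v(π).
Weak formulation: find u (satisfying any essential BC) such that ∫_0^π u'(x) v'(x) dx = ∫_0^π f v dx − 2·v(π) for all v ∈ V (Dirichlet at 0 absorbed into V; Neumann datum at x = π contributes the boundary term).
Substituting f(x) = -3*x^2 - 1, the right-hand side is ∫_0^π (-3*x^2 - 1) v dx − 2·v(π).


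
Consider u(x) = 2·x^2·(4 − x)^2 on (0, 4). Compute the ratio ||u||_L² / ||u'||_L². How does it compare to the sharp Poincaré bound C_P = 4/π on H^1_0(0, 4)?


||u||_L² / ||u'||_L² = 2*sqrt(3)/3 < C_P = 4/π.

u(x) = 2·x^2·(4 − x)^2, so u'(x) = 8*x*(x - 4)*(x - 2).
u(x) = 2·x^2·(4 − x)^2 vanishes at x = 0 and x = 4, so u ∈ H^1_0(0, 4). Differentiate via the product rule and integrate the resulting polynomials term by term.
  ∫_0^4 u² dx = ∫_0^4 (4*x^8 - 64*x^7 + 384*x^6 - 1024*x^5 + 1024*x^4) dx. Term by term:
    ∫_0^4 4*x^8 dx = 1048576/9;  ∫_0^4 -64*x^7 dx = -524288;  ∫_0^4 384*x^6 dx = 6291456/7;
    ∫_0^4 -1024*x^5 dx = -2097152/3;  ∫_0^4 1024*x^4 dx = 1048576/5.
  Sum: 1048576/9 − 524288 + 6291456/7 − 2097152/3 + 1048576/5 = 524288/315.
  ∫_0^4 (u')² dx = ∫_0^4 (64*x^6 - 768*x^5 + 3328*x^4 - 6144*x^3 + 4096*x^2) dx. Term by term:
    ∫_0^4 64*x^6 dx = 1048576/7;  ∫_0^4 -768*x^5 dx = -524288;  ∫_0^4 3328*x^4 dx = 3407872/5;
    ∫_0^4 -6144*x^3 dx = -393216;  ∫_0^4 4096*x^2 dx = 262144/3.
  Sum: 1048576/7 − 524288 + 3407872/5 − 393216 + 262144/3 = 131072/105.
∫_0^4 u² dx = 524288/315, so ||u||_L² = 512*sqrt(70)/105.
∫_0^4 (u')² dx = 131072/105, so ||u'||_L² = 256*sqrt(210)/105.
Ratio ||u||_L² / ||u'||_L² = 2*sqrt(3)/3.
Sharp Poincaré constant on H^1_0(0, 4) is C_P = L/π = 4/π, achieved by sin(π/4·x).
A polynomial bump cannot attain the sharp Poincaré constant (only the first sine eigenfunction does), so the ratio is strictly less than C_P, consistent with ||u||_L² ≤ C_P ||u'||_L².


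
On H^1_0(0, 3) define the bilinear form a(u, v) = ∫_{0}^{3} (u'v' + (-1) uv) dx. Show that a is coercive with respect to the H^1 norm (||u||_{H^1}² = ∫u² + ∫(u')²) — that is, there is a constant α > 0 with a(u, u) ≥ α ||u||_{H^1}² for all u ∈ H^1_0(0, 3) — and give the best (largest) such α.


α = (-9 + π^2)/(9 + π^2)

Coercivity of a(·,·) on H^1_0(0, 3) means a(u, u) ≥ α ||u||_{H^1}² for every u ∈ H^1_0.
The interval has length L = 3, and Poincaré/coercivity depend only on L. Here a(u, u) = ∫(u')² + (-1)·∫u².
Here c = -1 < 0 with |c| < (π/L)² = π^2/9, so coercivity still holds. The condition a(u,u) ≥ α||u||_{H^1}² reads (1−α)∫(u')² ≥ (α−c)∫u². Any admissible α is ≤ 1 (rapidly oscillating u have ∫u²/∫(u')² → 0), and α = 1 would force 0 ≥ (1−c)∫u², impossible since c < 1; so 1−α > 0. By the sharp Poincaré inequality on H^1_0 of an interval of length L, ∫(u')² ≥ (π/L)²∫u² with equality for the first sine mode sin(π(x−x₀)/L) (x₀ the left endpoint), so the inequality holds for all u iff (1−α)(π/L)² ≥ α − c, i.e. α ≤ ((π/L)² + c)/((π/L)² + 1) = (1 + c(L/π)²)/(1 + (L/π)²). (Direct route, valid since c ≤ 0: Poincaré gives c∫u² ≥ c(L/π)²∫(u')², so a(u,u) ≥ (1 + c(L/π)²)∫(u')², while ||u||_{H^1}² ≤ (1 + (L/π)²)∫(u')²; dividing yields the same α.) With (π/L)² = π^2/9 and c = -1, the largest admissible constant is α = ((π/L)² + c)/((π/L)² + 1).
Simplifying, α = (-9 + π^2)/(9 + π^2).
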